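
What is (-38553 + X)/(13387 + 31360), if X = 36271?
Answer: -2282/44747 ≈ -0.050998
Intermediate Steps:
(-38553 + X)/(13387 + 31360) = (-38553 + 36271)/(13387 + 31360) = -2282/44747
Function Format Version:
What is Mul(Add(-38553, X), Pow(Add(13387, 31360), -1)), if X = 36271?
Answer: Rational(-2282, 44747) ≈ -0.050998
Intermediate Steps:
Mul(Add(-38553, X), Pow(Add(13387, 31360), -1)) = Mul(Add(-38553, 36271), Pow(Add(13387, 31360), -1)) = Mul(-2282, Pow(44747, -1)) = Mul(-2282, Rational(1, 44747)) = Rational(-2282, 44747)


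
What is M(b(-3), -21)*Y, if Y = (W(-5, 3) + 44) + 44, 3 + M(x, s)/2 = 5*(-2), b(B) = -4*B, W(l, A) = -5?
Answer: -2158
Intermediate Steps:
M(x, s) = -26 (M(x, s) = -6 + 2*(5*(-2)) = -6 + 2*(-10) = -6 - 20 = -26)
Y = 83 (Y = (-5 + 44) + 44 = 39 + 44 = 83)
M(b(-3), -21)*Y = -26*83 = -2158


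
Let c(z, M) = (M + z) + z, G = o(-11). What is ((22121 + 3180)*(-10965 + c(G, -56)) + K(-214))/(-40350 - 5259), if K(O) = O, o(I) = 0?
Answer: 278842535/45609 ≈ 6113.8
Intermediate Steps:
G = 0
c(z, M) = M + 2*z
((22121 + 3180)*(-10965 + c(G, -56)) + K(-214))/(-40350 - 5259) = ((22121 + 3180)*(-10965 + (-56 + 2*0)) - 214)/(-40350 - 5259) = (25301*(-10965 + (-56 + 0)) - 214)/(-45609) = (25301*(-10965 - 56) - 214)*(-1/45609) = (25301*(-11021) - 214)*(-1/45609) = (-278842321 - 214)*(-1/45609) = -278842535*(-1/45609) = 278842535/45609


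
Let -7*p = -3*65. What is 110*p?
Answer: 21450/7 ≈ 3064.3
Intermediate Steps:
p = 195/7 (p = -(-3)*65/7 = -⅐*(-195) = 195/7 ≈ 27.857)
110*p = 110*(195/7) = 21450/7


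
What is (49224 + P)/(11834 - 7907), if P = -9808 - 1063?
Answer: 5479/561 ≈ 9.7665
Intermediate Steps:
P = -10871
(49224 + P)/(11834 - 7907) = (49224 - 10871)/(11834 - 7907) = 38353/3927 = 38353*(1/3927) = 5479/561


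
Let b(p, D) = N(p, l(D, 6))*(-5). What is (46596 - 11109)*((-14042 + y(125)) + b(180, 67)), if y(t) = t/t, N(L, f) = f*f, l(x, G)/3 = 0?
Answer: -498272967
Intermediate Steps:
l(x, G) = 0 (l(x, G) = 3*0 = 0)
N(L, f) = f²
y(t) = 1
b(p, D) = 0 (b(p, D) = 0²*(-5) = 0*(-5) = 0)
(46596 - 11109)*((-14042 + y(125)) + b(180, 67)) = (46596 - 11109)*((-14042 + 1) + 0) = 35487*(-14041 + 0) = 35487*(-14041) = -498272967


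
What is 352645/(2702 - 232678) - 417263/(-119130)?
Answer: 129066691/65543160 ≈ 1.9692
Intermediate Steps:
352645/(2702 - 232678) - 417263/(-119130) = 352645/(-229976) - 417263*(-1/119130) = 352645*(-1/229976) + 37933/10830 = -352645/229976 + 37933/10830 = 129066691/65543160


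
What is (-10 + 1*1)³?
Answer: -729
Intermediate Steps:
(-10 + 1*1)³ = (-10 + 1)³ = (-9)³ = -729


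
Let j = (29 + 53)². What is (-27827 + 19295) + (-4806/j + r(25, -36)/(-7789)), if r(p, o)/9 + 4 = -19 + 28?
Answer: -223443093033/26186618 ≈ -8532.7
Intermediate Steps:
r(p, o) = 45 (r(p, o) = -36 + 9*(-19 + 28) = -36 + 9*9 = -36 + 81 = 45)
j = 6724 (j = 82² = 6724)
(-27827 + 19295) + (-4806/j + r(25, -36)/(-7789)) = (-27827 + 19295) + (-4806/6724 + 45/(-7789)) = -8532 + (-4806*1/6724 + 45*(-1/7789)) = -8532 + (-2403/3362 - 45/7789) = -8532 - 18868257/26186618 = -223443093033/26186618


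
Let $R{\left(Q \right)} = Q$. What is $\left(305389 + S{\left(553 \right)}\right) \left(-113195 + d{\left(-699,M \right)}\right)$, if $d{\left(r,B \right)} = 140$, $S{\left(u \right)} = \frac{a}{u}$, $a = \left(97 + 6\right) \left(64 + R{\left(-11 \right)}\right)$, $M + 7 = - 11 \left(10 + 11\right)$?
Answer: $- \frac{19093358794680}{553} \approx -3.4527 \cdot 10^{10}$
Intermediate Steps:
$M = -238$ ($M = -7 - 11 \left(10 + 11\right) = -7 - 231 = -238$)
$a = 5459$ ($a = \left(97 + 6\right) \left(64 - 11\right) = 103 \cdot 53 = 5459$)
$S{\left(u \right)} = \frac{5459}{u}$
$\left(305389 + S{\left(553 \right)}\right) \left(-113195 + d{\left(-699,M \right)}\right) = \left(305389 + \frac{5459}{553}\right) \left(-113195 + 140\right) = \left(305389 + 5459 \cdot \frac{1}{553}\right) \left(-113055\right) = \left(305389 + \frac{5459}{553}\right) \left(-113055\right) = \frac{168885576}{553} \left(-113055\right) = - \frac{19093358794680}{553}$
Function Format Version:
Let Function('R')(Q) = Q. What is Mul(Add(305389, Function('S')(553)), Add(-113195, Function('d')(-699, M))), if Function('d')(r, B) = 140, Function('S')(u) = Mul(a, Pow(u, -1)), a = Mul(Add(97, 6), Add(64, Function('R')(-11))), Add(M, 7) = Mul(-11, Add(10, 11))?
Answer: Rational(-19093358794680, 553) ≈ -3.4527e+10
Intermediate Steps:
M = -238 (M = Add(-7, Mul(-11, Add(10, 11))) = Add(-7, Mul(-11, 21)) = Add(-7, -231) = -238)
a = 5459 (a = Mul(Add(97, 6), Add(64, -11)) = Mul(103, 53) = 5459)
Function('S')(u) = Mul(5459, Pow(u, -1))
Mul(Add(305389, Function('S')(553)), Add(-113195, Function('d')(-699, M))) = Mul(Add(305389, Mul(5459, Pow(553, -1))), Add(-113195, 140)) = Mul(Add(305389, Mul(5459, Rational(1, 553))), -113055) = Mul(Add(305389, Rational(5459, 553)), -113055) = Mul(Rational(168885576, 553), -113055) = Rational(-19093358794680, 553)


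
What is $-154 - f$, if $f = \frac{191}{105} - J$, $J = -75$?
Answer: $- \frac{24236}{105} \approx -230.82$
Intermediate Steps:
$f = \frac{8066}{105}$ ($f = \frac{191}{105} - -75 = 191 \cdot \frac{1}{105} + 75 = \frac{191}{105} + 75 = \frac{8066}{105} \approx 76.819$)
$-154 - f = -154 - \frac{8066}{105} = - \frac{24236}{105}$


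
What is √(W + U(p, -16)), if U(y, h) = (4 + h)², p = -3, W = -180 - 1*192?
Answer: 2*I*√57 ≈ 15.1*I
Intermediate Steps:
W = -372 (W = -180 - 192 = -372)
√(W + U(p, -16)) = √(-372 + (4 - 16)²) = √(-372 + (-12)²) = √(-372 + 144) = √(-228) = 2*I*√57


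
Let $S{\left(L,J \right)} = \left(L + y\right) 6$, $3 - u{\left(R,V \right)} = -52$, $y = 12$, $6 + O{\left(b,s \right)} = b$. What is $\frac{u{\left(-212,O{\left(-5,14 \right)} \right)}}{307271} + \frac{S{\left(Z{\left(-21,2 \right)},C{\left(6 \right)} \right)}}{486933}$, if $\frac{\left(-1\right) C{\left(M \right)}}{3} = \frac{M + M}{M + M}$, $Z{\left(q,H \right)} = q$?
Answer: $\frac{3396227}{49873463281} \approx 6.8097 \cdot 10^{-5}$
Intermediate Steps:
$O{\left(b,s \right)} = -6 + b$
$u{\left(R,V \right)} = 55$ ($u{\left(R,V \right)} = 3 - -52 = 3 + 52 = 55$)
$C{\left(M \right)} = -3$ ($C{\left(M \right)} = - 3 \frac{M + M}{M + M} = - 3 \frac{2 M}{2 M} = - 3 \cdot 2 M \frac{1}{2 M} = \left(-3\right) 1 = -3$)
$S{\left(L,J \right)} = 72 + 6 L$ ($S{\left(L,J \right)} = \left(L + 12\right) 6 = \left(12 + L\right) 6 = 72 + 6 L$)
$\frac{u{\left(-212,O{\left(-5,14 \right)} \right)}}{307271} + \frac{S{\left(Z{\left(-21,2 \right)},C{\left(6 \right)} \right)}}{486933} = \frac{55}{307271} + \frac{72 + 6 \left(-21\right)}{486933} = 55 \cdot \frac{1}{307271} + \left(72 - 126\right) \frac{1}{486933} = \frac{55}{307271} - \frac{18}{162311} = \frac{3396227}{49873463281}$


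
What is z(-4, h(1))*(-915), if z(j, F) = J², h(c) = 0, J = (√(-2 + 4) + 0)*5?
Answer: -45750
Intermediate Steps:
J = 5*√2 (J = (√2 + 0)*5 = √2*5 = 5*√2 ≈ 7.0711)
z(j, F) = 50 (z(j, F) = (5*√2)² = 50)
z(-4, h(1))*(-915) = 50*(-915) = -45750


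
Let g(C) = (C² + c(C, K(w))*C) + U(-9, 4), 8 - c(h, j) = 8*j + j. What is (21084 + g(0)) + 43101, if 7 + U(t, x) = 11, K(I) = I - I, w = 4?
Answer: 64189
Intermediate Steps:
K(I) = 0
U(t, x) = 4 (U(t, x) = -7 + 11 = 4)
c(h, j) = 8 - 9*j (c(h, j) = 8 - (8*j + j) = 8 - 9*j)
g(C) = 4 + C² + 8*C (g(C) = (C² + (8 - 9*0)*C) + 4 = (C² + (8 + 0)*C) + 4 = (C² + 8*C) + 4 = 4 + C² + 8*C)
(21084 + g(0)) + 43101 = (21084 + (4 + 0² + 8*0)) + 43101 = (21084 + (4 + 0 + 0)) + 43101 = (21084 + 4) + 43101 = 21088 + 43101 = 64189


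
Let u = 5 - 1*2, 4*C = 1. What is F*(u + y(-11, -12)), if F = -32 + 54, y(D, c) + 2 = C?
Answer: 55/2 ≈ 27.500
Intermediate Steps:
C = ¼ (C = (¼)*1 = ¼ ≈ 0.25000)
u = 3 (u = 5 - 2 = 3)
y(D, c) = -7/4 (y(D, c) = -2 + ¼ = -7/4)
F = 22
F*(u + y(-11, -12)) = 22*(3 - 7/4) = 22*(5/4) = 55/2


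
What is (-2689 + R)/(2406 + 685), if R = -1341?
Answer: -4030/3091 ≈ -1.3038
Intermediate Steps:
(-2689 + R)/(2406 + 685) = (-2689 - 1341)/(2406 + 685) = -4030/3091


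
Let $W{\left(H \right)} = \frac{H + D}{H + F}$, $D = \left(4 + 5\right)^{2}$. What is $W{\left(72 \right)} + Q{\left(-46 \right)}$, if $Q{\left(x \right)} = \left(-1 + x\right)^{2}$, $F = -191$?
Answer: $\frac{15454}{7} \approx 2207.7$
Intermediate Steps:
$D = 81$ ($D = 9^{2} = 81$)
$W{\left(H \right)} = \frac{81 + H}{-191 + H}$ ($W{\left(H \right)} = \frac{H + 81}{H - 191} = \frac{81 + H}{-191 + H}$)
$W{\left(72 \right)} + Q{\left(-46 \right)} = \frac{81 + 72}{-191 + 72} + \left(-1 - 46\right)^{2} = \frac{1}{-119} \cdot 153 + \left(-47\right)^{2} = \left(- \frac{1}{119}\right) 153 + 2209 = - \frac{9}{7} + 2209 = \frac{15454}{7}$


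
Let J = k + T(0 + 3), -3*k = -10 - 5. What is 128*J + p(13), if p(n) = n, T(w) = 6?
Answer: 1421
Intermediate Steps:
k = 5 (k = -(-10 - 5)/3 = -1/3*(-15) = 5)
J = 11 (J = 5 + 6 = 11)
128*J + p(13) = 128*11 + 13 = 1408 + 13 = 1421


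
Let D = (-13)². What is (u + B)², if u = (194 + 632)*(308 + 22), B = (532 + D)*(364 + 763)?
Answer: 1129133636449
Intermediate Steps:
D = 169
B = 790027 (B = (532 + 169)*(364 + 763) = 701*1127 = 790027)
u = 272580 (u = 826*330 = 272580)
(u + B)² = (272580 + 790027)² = 1062607² = 1129133636449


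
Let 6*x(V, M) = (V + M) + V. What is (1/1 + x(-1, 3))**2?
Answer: 49/36 ≈ 1.3611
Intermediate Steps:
x(V, M) = V/3 + M/6 (x(V, M) = ((V + M) + V)/6 = ((M + V) + V)/6 = (M + 2*V)/6 = V/3 + M/6)
(1/1 + x(-1, 3))**2 = (1/1 + ((1/3)*(-1) + (1/6)*3))**2 = (1 + (-1/3 + 1/2))**2 = (1 + 1/6)**2 = (7/6)**2 = 49/36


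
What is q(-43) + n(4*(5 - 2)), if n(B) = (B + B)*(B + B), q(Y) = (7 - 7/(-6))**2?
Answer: 23137/36 ≈ 642.69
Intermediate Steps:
q(Y) = 2401/36 (q(Y) = (7 - 7*(-1/6))**2 = (7 + 7/6)**2 = (49/6)**2 = 2401/36)
n(B) = 4*B**2 (n(B) = (2*B)*(2*B) = 4*B**2)
q(-43) + n(4*(5 - 2)) = 2401/36 + 4*(4*(5 - 2))**2 = 2401/36 + 4*(4*3)**2 = 2401/36 + 4*12**2 = 2401/36 + 4*144 = 2401/36 + 576 = 23137/36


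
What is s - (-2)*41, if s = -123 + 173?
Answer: 132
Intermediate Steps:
s = 50
s - (-2)*41 = 50 - (-2)*41 = 50 - 1*(-82) = 50 + 82 = 132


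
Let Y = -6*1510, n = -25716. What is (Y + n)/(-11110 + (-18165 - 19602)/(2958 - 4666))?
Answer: 59397408/18938113 ≈ 3.1364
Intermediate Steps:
Y = -9060
(Y + n)/(-11110 + (-18165 - 19602)/(2958 - 4666)) = (-9060 - 25716)/(-11110 + (-18165 - 19602)/(2958 - 4666)) = -34776/(-11110 - 37767/(-1708)) = -34776/(-11110 - 37767*(-1/1708)) = -34776/(-11110 + 37767/1708) = -34776/(-18938113/1708) = -34776*(-1708/18938113) = 59397408/18938113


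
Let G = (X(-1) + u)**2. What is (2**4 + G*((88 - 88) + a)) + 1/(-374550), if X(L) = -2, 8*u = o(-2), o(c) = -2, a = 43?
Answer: 700221217/2996400 ≈ 233.69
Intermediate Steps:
u = -1/4 (u = (1/8)*(-2) = -1/4 ≈ -0.25000)
G = 81/16 (G = (-2 - 1/4)**2 = (-9/4)**2 = 81/16 ≈ 5.0625)
(2**4 + G*((88 - 88) + a)) + 1/(-374550) = (2**4 + 81*((88 - 88) + 43)/16) + 1/(-374550) = (16 + 81*(0 + 43)/16) - 1/374550 = (16 + (81/16)*43) - 1/374550 = (16 + 3483/16) - 1/374550 = 3739/16 - 1/374550 = 700221217/2996400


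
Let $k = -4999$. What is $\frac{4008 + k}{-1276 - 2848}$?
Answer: $\frac{991}{4124} \approx 0.2403$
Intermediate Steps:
$\frac{4008 + k}{-1276 - 2848} = \frac{4008 - 4999}{-1276 - 2848} = - \frac{991}{-4124} = \left(-991\right) \left(- \frac{1}{4124}\right) = \frac{991}{4124}$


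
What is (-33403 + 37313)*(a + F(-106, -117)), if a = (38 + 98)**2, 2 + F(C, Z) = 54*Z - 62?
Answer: 47365740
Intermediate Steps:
F(C, Z) = -64 + 54*Z (F(C, Z) = -2 + (54*Z - 62) = -2 + (-62 + 54*Z) = -64 + 54*Z)
a = 18496 (a = 136**2 = 18496)
(-33403 + 37313)*(a + F(-106, -117)) = (-33403 + 37313)*(18496 + (-64 + 54*(-117))) = 3910*(18496 + (-64 - 6318)) = 3910*(18496 - 6382) = 3910*12114 = 47365740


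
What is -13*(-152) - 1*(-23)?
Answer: 1999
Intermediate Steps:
-13*(-152) - 1*(-23) = 1976 + 23 = 1999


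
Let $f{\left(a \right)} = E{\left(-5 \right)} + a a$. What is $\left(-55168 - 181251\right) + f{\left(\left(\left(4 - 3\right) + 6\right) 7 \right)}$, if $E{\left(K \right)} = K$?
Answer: $-234023$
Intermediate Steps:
$f{\left(a \right)} = -5 + a^{2}$ ($f{\left(a \right)} = -5 + a a = -5 + a^{2}$)
$\left(-55168 - 181251\right) + f{\left(\left(\left(4 - 3\right) + 6\right) 7 \right)} = \left(-55168 - 181251\right) - \left(5 - \left(\left(\left(4 - 3\right) + 6\right) 7\right)^{2}\right) = -236419 - \left(5 - \left(\left(1 + 6\right) 7\right)^{2}\right) = -236419 - \left(5 - \left(7 \cdot 7\right)^{2}\right) = -236419 - \left(5 - 49^{2}\right) = -236419 + \left(-5 + 2401\right) = -236419 + 2396 = -234023$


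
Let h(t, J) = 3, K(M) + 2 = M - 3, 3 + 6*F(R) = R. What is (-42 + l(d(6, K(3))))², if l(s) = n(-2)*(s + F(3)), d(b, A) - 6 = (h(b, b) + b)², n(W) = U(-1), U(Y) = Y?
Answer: 16641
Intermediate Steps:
F(R) = -½ + R/6
K(M) = -5 + M (K(M) = -2 + (M - 3) = -2 + (-3 + M) = -5 + M)
n(W) = -1
d(b, A) = 6 + (3 + b)²
l(s) = -s (l(s) = -(s + (-½ + (⅙)*3)) = -(s + (-½ + ½)) = -(s + 0) = -s)
(-42 + l(d(6, K(3))))² = (-42 - (6 + (3 + 6)²))² = (-42 - (6 + 9²))² = (-42 - (6 + 81))² = (-42 - 1*87)² = (-42 - 87)² = (-129)² = 16641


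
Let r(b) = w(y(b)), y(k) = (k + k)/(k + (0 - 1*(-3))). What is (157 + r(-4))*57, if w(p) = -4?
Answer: 8721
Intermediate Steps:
y(k) = 2*k/(3 + k) (y(k) = (2*k)/(k + (0 + 3)) = (2*k)/(k + 3) = (2*k)/(3 + k) = 2*k/(3 + k))
r(b) = -4
(157 + r(-4))*57 = (157 - 4)*57 = 153*57 = 8721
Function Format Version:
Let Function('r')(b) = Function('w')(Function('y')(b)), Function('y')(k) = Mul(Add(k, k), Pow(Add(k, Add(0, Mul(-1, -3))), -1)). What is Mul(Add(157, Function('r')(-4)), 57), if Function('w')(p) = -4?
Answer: 8721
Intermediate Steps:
Function('y')(k) = Mul(2, k, Pow(Add(3, k), -1)) (Function('y')(k) = Mul(Mul(2, k), Pow(Add(k, Add(0, 3)), -1)) = Mul(Mul(2, k), Pow(Add(k, 3), -1)) = Mul(Mul(2, k), Pow(Add(3, k), -1)) = Mul(2, k, Pow(Add(3, k), -1)))
Function('r')(b) = -4
Mul(Add(157, Function('r')(-4)), 57) = Mul(Add(157, -4), 57) = Mul(153, 57) = 8721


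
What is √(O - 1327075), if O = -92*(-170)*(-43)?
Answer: I*√1999595 ≈ 1414.1*I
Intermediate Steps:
O = -672520 (O = 15640*(-43) = -672520)
√(O - 1327075) = √(-672520 - 1327075) = √(-1999595) = I*√1999595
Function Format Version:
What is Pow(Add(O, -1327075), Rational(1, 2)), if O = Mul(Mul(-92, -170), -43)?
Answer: Mul(I, Pow(1999595, Rational(1, 2))) ≈ Mul(1414.1, I)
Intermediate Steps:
O = -672520 (O = Mul(15640, -43) = -672520)
Pow(Add(O, -1327075), Rational(1, 2)) = Pow(Add(-672520, -1327075), Rational(1, 2)) = Pow(-1999595, Rational(1, 2)) = Mul(I, Pow(1999595, Rational(1, 2)))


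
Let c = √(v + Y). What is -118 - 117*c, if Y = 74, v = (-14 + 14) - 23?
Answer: -118 - 117*√51 ≈ -953.55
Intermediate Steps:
v = -23 (v = 0 - 23 = -23)
c = √51 (c = √(-23 + 74) = √51 ≈ 7.1414)
-118 - 117*c = -118 - 117*√51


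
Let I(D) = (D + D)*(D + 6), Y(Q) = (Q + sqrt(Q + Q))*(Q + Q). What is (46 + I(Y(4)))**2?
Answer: 22299204 + 15688960*sqrt(2) ≈ 4.4487e+7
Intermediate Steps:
Y(Q) = 2*Q*(Q + sqrt(2)*sqrt(Q)) (Y(Q) = (Q + sqrt(2*Q))*(2*Q) = (Q + sqrt(2)*sqrt(Q))*(2*Q) = 2*Q*(Q + sqrt(2)*sqrt(Q)))
I(D) = 2*D*(6 + D) (I(D) = (2*D)*(6 + D) = 2*D*(6 + D))
(46 + I(Y(4)))**2 = (46 + 2*(2*4**2 + 2*sqrt(2)*4**(3/2))*(6 + (2*4**2 + 2*sqrt(2)*4**(3/2))))**2 = (46 + 2*(2*16 + 2*sqrt(2)*8)*(6 + (2*16 + 2*sqrt(2)*8)))**2 = (46 + 2*(32 + 16*sqrt(2))*(6 + (32 + 16*sqrt(2))))**2 = (46 + 2*(32 + 16*sqrt(2))*(38 + 16*sqrt(2)))**2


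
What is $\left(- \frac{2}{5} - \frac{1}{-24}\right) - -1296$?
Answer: $\frac{155477}{120} \approx 1295.6$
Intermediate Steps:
$\left(- \frac{2}{5} - \frac{1}{-24}\right) - -1296 = \left(\left(-2\right) \frac{1}{5} - - \frac{1}{24}\right) + 1296 = \left(- \frac{2}{5} + \frac{1}{24}\right) + 1296 = - \frac{43}{120} + 1296 = \frac{155477}{120}$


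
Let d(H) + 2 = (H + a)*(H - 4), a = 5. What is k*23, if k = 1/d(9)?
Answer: 23/68 ≈ 0.33824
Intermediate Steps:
d(H) = -2 + (-4 + H)*(5 + H) (d(H) = -2 + (H + 5)*(H - 4) = -2 + (5 + H)*(-4 + H) = -2 + (-4 + H)*(5 + H))
k = 1/68 (k = 1/(-22 + 9 + 9²) = 1/(-22 + 9 + 81) = 1/68 ≈ 0.014706)
k*23 = (1/68)*23 = 23/68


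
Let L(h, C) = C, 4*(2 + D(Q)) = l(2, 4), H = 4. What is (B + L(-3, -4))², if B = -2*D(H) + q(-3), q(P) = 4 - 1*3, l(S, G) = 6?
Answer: 4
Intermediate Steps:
D(Q) = -½ (D(Q) = -2 + (¼)*6 = -2 + 3/2 = -½)
q(P) = 1 (q(P) = 4 - 3 = 1)
B = 2 (B = -2*(-½) + 1 = 1 + 1 = 2)
(B + L(-3, -4))² = (2 - 4)² = (-2)² = 4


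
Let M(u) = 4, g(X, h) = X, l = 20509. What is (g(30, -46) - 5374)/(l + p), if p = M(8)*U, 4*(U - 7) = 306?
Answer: -5344/20843 ≈ -0.25639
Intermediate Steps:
U = 167/2 (U = 7 + (¼)*306 = 7 + 153/2 = 167/2 ≈ 83.500)
p = 334 (p = 4*(167/2) = 334)
(g(30, -46) - 5374)/(l + p) = (30 - 5374)/(20509 + 334) = -5344/20843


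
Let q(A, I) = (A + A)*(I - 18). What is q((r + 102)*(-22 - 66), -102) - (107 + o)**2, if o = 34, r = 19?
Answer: 2535639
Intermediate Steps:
q(A, I) = 2*A*(-18 + I) (q(A, I) = (2*A)*(-18 + I) = 2*A*(-18 + I))
q((r + 102)*(-22 - 66), -102) - (107 + o)**2 = 2*((19 + 102)*(-22 - 66))*(-18 - 102) - (107 + 34)**2 = 2*(121*(-88))*(-120) - 1*141**2 = 2*(-10648)*(-120) - 1*19881 = 2555520 - 19881 = 2535639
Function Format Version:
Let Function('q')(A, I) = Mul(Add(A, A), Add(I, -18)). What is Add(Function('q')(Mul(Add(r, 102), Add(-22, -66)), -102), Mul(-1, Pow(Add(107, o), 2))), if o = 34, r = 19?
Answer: 2535639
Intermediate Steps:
Function('q')(A, I) = Mul(2, A, Add(-18, I)) (Function('q')(A, I) = Mul(Mul(2, A), Add(-18, I)) = Mul(2, A, Add(-18, I)))
Add(Function('q')(Mul(Add(r, 102), Add(-22, -66)), -102), Mul(-1, Pow(Add(107, o), 2))) = Add(Mul(2, Mul(Add(19, 102), Add(-22, -66)), Add(-18, -102)), Mul(-1, Pow(Add(107, 34), 2))) = Add(Mul(2, Mul(121, -88), -120), Mul(-1, Pow(141, 2))) = Add(Mul(2, -10648, -120), Mul(-1, 19881)) = Add(2555520, -19881) = 2535639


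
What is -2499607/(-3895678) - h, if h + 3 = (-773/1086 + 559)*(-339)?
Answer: 66726469335964/352558859 ≈ 1.8926e+5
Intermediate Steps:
h = -68513099/362 (h = -3 + (-773/1086 + 559)*(-339) = -3 + (606301/1086)*(-339) = -3 - 68512013/362 = -68513099/362 ≈ -1.8926e+5)
-2499607/(-3895678) - h = -2499607/(-3895678) - 1*(-68513099/362) = -2499607*(-1/3895678) + 68513099/362 = 2499607/3895678 + 68513099/362 = 66726469335964/352558859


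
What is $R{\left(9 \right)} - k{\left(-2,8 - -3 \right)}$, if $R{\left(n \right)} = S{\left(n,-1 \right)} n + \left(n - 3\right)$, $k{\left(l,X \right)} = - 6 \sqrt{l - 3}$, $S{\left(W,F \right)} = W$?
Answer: $87 + 6 i \sqrt{5} \approx 87.0 + 13.416 i$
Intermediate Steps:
$k{\left(l,X \right)} = - 6 \sqrt{-3 + l}$
$R{\left(n \right)} = -3 + n + n^{2}$ ($R{\left(n \right)} = n n + \left(n - 3\right) = n^{2} + \left(n - 3\right) = n^{2} + \left(-3 + n\right) = -3 + n + n^{2}$)
$R{\left(9 \right)} - k{\left(-2,8 - -3 \right)} = \left(-3 + 9 + 9^{2}\right) - - 6 \sqrt{-3 - 2} = \left(-3 + 9 + 81\right) - - 6 \sqrt{-5} = 87 - - 6 i \sqrt{5} = 87 + 6 i \sqrt{5}$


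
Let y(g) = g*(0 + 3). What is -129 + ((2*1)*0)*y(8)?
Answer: -129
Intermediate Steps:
y(g) = 3*g (y(g) = g*3 = 3*g)
-129 + ((2*1)*0)*y(8) = -129 + ((2*1)*0)*(3*8) = -129 + (2*0)*24 = -129 + 0*24 = -129 + 0 = -129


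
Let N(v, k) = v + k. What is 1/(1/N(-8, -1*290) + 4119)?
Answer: 298/1227461 ≈ 0.00024278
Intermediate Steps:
N(v, k) = k + v
1/(1/N(-8, -1*290) + 4119) = 1/(1/(-1*290 - 8) + 4119) = 1/(1/(-290 - 8) + 4119) = 1/(1/(-298) + 4119) = 1/(-1/298 + 4119) = 1/(1227461/298) = 298/1227461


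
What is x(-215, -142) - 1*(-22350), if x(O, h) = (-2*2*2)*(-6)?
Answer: 22398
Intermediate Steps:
x(O, h) = 48 (x(O, h) = -4*2*(-6) = -8*(-6) = 48)
x(-215, -142) - 1*(-22350) = 48 - 1*(-22350) = 48 + 22350 = 22398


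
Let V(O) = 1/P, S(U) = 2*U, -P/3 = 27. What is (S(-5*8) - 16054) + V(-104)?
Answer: -1306855/81 ≈ -16134.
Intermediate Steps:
P = -81 (P = -3*27 = -81)
V(O) = -1/81 (V(O) = 1/(-81) = -1/81)
(S(-5*8) - 16054) + V(-104) = (2*(-5*8) - 16054) - 1/81 = (2*(-40) - 16054) - 1/81 = (-80 - 16054) - 1/81 = -16134 - 1/81 = -1306855/81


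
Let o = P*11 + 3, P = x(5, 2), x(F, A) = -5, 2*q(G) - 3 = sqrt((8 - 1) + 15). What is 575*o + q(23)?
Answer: -59797/2 + sqrt(22)/2 ≈ -29896.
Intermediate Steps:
q(G) = 3/2 + sqrt(22)/2 (q(G) = 3/2 + sqrt((8 - 1) + 15)/2 = 3/2 + sqrt(7 + 15)/2 = 3/2 + sqrt(22)/2)
P = -5
o = -52 (o = -5*11 + 3 = -55 + 3 = -52)
575*o + q(23) = 575*(-52) + (3/2 + sqrt(22)/2) = -29900 + (3/2 + sqrt(22)/2) = -59797/2 + sqrt(22)/2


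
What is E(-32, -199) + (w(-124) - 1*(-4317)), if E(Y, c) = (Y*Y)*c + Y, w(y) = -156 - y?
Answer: -199523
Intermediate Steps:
E(Y, c) = Y + c*Y² (E(Y, c) = Y²*c + Y = c*Y² + Y = Y + c*Y²)
E(-32, -199) + (w(-124) - 1*(-4317)) = -32*(1 - 32*(-199)) + ((-156 - 1*(-124)) - 1*(-4317)) = -32*(1 + 6368) + ((-156 + 124) + 4317) = -32*6369 + (-32 + 4317) = -203808 + 4285 = -199523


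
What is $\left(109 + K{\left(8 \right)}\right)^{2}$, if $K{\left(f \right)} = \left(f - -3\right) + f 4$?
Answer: $23104$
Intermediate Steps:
$K{\left(f \right)} = 3 + 5 f$ ($K{\left(f \right)} = \left(f + 3\right) + 4 f = \left(3 + f\right) + 4 f = 3 + 5 f$)
$\left(109 + K{\left(8 \right)}\right)^{2} = \left(109 + \left(3 + 5 \cdot 8\right)\right)^{2} = \left(109 + \left(3 + 40\right)\right)^{2} = \left(109 + 43\right)^{2} = 152^{2} = 23104$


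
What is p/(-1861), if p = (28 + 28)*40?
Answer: -2240/1861 ≈ -1.2037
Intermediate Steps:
p = 2240 (p = 56*40 = 2240)
p/(-1861) = 2240/(-1861) = 2240*(-1/1861) = -2240/1861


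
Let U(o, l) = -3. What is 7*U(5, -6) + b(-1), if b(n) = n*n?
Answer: -20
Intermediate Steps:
b(n) = n²
7*U(5, -6) + b(-1) = 7*(-3) + (-1)² = -21 + 1 = -20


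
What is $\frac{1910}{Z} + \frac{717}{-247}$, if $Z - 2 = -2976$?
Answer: $- \frac{1302064}{367289} \approx -3.5451$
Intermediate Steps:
$Z = -2974$ ($Z = 2 - 2976 = -2974$)
$\frac{1910}{Z} + \frac{717}{-247} = \frac{1910}{-2974} + \frac{717}{-247} = 1910 \left(- \frac{1}{2974}\right) + 717 \left(- \frac{1}{247}\right) = - \frac{955}{1487} - \frac{717}{247} = - \frac{1302064}{367289}$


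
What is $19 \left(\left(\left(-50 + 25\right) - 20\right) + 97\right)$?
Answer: $988$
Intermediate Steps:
$19 \left(\left(\left(-50 + 25\right) - 20\right) + 97\right) = 19 \left(\left(-25 - 20\right) + 97\right) = 19 \left(-45 + 97\right) = 19 \cdot 52 = 988$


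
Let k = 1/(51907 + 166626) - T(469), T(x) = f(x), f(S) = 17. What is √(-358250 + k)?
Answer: I*√17109639639091230/218533 ≈ 598.55*I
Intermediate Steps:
T(x) = 17
k = -3715060/218533 (k = 1/(51907 + 166626) - 1*17 = 1/218533 - 17 = -3715060/218533 ≈ -17.000)
√(-358250 + k) = √(-358250 - 3715060/218533) = √(-78293162310/218533) = I*√17109639639091230/218533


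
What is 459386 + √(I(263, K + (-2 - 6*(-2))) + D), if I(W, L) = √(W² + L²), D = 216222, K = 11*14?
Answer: 459386 + √(216222 + √96065) ≈ 4.5985e+5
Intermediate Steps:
K = 154
I(W, L) = √(L² + W²)
459386 + √(I(263, K + (-2 - 6*(-2))) + D) = 459386 + √(√((154 + (-2 - 6*(-2)))² + 263²) + 216222) = 459386 + √(√((154 + (-2 + 12))² + 69169) + 216222) = 459386 + √(√((154 + 10)² + 69169) + 216222) = 459386 + √(√(164² + 69169) + 216222) = 459386 + √(√(26896 + 69169) + 216222) = 459386 + √(√96065 + 216222) = 459386 + √(216222 + √96065)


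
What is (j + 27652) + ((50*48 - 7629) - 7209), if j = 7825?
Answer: 23039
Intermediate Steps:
(j + 27652) + ((50*48 - 7629) - 7209) = (7825 + 27652) + ((50*48 - 7629) - 7209) = 35477 + ((2400 - 7629) - 7209) = 35477 + (-5229 - 7209) = 35477 - 12438 = 23039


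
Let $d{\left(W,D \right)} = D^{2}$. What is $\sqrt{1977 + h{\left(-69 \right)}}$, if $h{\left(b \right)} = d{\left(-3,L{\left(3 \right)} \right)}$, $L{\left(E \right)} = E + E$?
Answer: $\sqrt{2013} \approx 44.866$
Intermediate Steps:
$L{\left(E \right)} = 2 E$
$h{\left(b \right)} = 36$ ($h{\left(b \right)} = \left(2 \cdot 3\right)^{2} = 6^{2} = 36$)
$\sqrt{1977 + h{\left(-69 \right)}} = \sqrt{1977 + 36} = \sqrt{2013}$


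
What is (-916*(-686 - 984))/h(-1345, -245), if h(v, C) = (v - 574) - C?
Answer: -764860/837 ≈ -913.81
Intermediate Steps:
h(v, C) = -574 + v - C (h(v, C) = (-574 + v) - C = -574 + v - C)
(-916*(-686 - 984))/h(-1345, -245) = (-916*(-686 - 984))/(-574 - 1345 - 1*(-245)) = (-916*(-1670))/(-574 - 1345 + 245) = 1529720/(-1674) = 1529720*(-1/1674) = -764860/837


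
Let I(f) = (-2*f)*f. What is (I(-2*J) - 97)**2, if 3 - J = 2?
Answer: 11025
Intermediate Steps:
J = 1 (J = 3 - 1*2 = 3 - 2 = 1)
I(f) = -2*f**2
(I(-2*J) - 97)**2 = (-2*(-2*1)**2 - 97)**2 = (-2*(-2)**2 - 97)**2 = (-2*4 - 97)**2 = (-8 - 97)**2 = (-105)**2 = 11025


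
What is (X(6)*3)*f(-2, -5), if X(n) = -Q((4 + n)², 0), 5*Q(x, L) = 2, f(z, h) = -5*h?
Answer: -30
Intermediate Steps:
Q(x, L) = ⅖ (Q(x, L) = (⅕)*2 = ⅖)
X(n) = -⅖ (X(n) = -1*⅖ = -⅖)
(X(6)*3)*f(-2, -5) = (-⅖*3)*(-5*(-5)) = -6/5*25 = -30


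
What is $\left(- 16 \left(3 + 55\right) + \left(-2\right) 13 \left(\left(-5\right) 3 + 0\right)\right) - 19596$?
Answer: $-20134$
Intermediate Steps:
$\left(- 16 \left(3 + 55\right) + \left(-2\right) 13 \left(\left(-5\right) 3 + 0\right)\right) - 19596 = \left(\left(-16\right) 58 - 26 \left(-15 + 0\right)\right) - 19596 = \left(-928 - -390\right) - 19596 = \left(-928 + 390\right) - 19596 = -538 - 19596 = -20134$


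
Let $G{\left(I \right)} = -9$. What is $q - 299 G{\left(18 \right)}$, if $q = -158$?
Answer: $2533$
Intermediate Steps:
$q - 299 G{\left(18 \right)} = -158 - -2691 = -158 + 2691 = 2533$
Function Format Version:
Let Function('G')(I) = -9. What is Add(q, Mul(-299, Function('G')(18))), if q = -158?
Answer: 2533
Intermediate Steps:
Add(q, Mul(-299, Function('G')(18))) = Add(-158, Mul(-299, -9)) = Add(-158, 2691) = 2533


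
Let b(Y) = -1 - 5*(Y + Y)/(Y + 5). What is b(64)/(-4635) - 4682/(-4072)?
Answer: 750130439/651143340 ≈ 1.1520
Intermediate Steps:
b(Y) = -1 - 10*Y/(5 + Y) (b(Y) = -1 - 5*2*Y/(5 + Y) = -1 - 10*Y/(5 + Y))
b(64)/(-4635) - 4682/(-4072) = ((-5 - 11*64)/(5 + 64))/(-4635) - 4682/(-4072) = ((-5 - 704)/69)*(-1/4635) - 4682*(-1/4072) = ((1/69)*(-709))*(-1/4635) + 2341/2036 = -709/69*(-1/4635) + 2341/2036 = 709/319815 + 2341/2036 = 750130439/651143340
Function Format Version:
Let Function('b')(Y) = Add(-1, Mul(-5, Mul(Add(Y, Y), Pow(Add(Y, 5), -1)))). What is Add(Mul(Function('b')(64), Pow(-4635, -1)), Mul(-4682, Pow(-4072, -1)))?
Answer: Rational(750130439, 651143340) ≈ 1.1520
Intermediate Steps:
Function('b')(Y) = Add(-1, Mul(-10, Y, Pow(Add(5, Y), -1))) (Function('b')(Y) = Add(-1, Mul(-5, Mul(Mul(2, Y), Pow(Add(5, Y), -1)))) = Add(-1, Mul(-5, Mul(2, Y, Pow(Add(5, Y), -1)))) = Add(-1, Mul(-10, Y, Pow(Add(5, Y), -1))))
Add(Mul(Function('b')(64), Pow(-4635, -1)), Mul(-4682, Pow(-4072, -1))) = Add(Mul(Mul(Pow(Add(5, 64), -1), Add(-5, Mul(-11, 64))), Pow(-4635, -1)), Mul(-4682, Pow(-4072, -1))) = Add(Mul(Mul(Pow(69, -1), Add(-5, -704)), Rational(-1, 4635)), Mul(-4682, Rational(-1, 4072))) = Add(Mul(Mul(Rational(1, 69), -709), Rational(-1, 4635)), Rational(2341, 2036)) = Add(Mul(Rational(-709, 69), Rational(-1, 4635)), Rational(2341, 2036)) = Add(Rational(709, 319815), Rational(2341, 2036)) = Rational(750130439, 651143340)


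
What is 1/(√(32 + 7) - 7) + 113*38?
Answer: 42933/10 - √39/10 ≈ 4292.7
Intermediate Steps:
1/(√(32 + 7) - 7) + 113*38 = 1/(√39 - 7) + 4294 = 1/(-7 + √39) + 4294 = 4294 + 1/(-7 + √39)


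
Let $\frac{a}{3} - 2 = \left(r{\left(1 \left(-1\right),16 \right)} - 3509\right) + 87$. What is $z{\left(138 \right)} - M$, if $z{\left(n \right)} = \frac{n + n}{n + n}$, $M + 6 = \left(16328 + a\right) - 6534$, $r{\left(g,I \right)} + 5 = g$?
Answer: $491$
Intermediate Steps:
$r{\left(g,I \right)} = -5 + g$
$a = -10278$ ($a = 6 + 3 \left(\left(\left(-5 + 1 \left(-1\right)\right) - 3509\right) + 87\right) = 6 + 3 \left(\left(\left(-5 - 1\right) - 3509\right) + 87\right) = 6 + 3 \left(\left(-6 - 3509\right) + 87\right) = 6 + 3 \left(-3515 + 87\right) = 6 + 3 \left(-3428\right) = 6 - 10284 = -10278$)
$M = -490$ ($M = -6 + \left(\left(16328 - 10278\right) - 6534\right) = -6 + \left(6050 - 6534\right) = -6 - 484 = -490$)
$z{\left(n \right)} = 1$ ($z{\left(n \right)} = \frac{2 n}{2 n} = 2 n \frac{1}{2 n} = 1$)
$z{\left(138 \right)} - M = 1 - -490 = 1 + 490 = 491$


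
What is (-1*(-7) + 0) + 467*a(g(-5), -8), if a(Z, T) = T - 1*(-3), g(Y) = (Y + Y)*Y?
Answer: -2328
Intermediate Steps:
g(Y) = 2*Y² (g(Y) = (2*Y)*Y = 2*Y²)
a(Z, T) = 3 + T (a(Z, T) = T + 3 = 3 + T)
(-1*(-7) + 0) + 467*a(g(-5), -8) = (-1*(-7) + 0) + 467*(3 - 8) = (7 + 0) + 467*(-5) = 7 - 2335 = -2328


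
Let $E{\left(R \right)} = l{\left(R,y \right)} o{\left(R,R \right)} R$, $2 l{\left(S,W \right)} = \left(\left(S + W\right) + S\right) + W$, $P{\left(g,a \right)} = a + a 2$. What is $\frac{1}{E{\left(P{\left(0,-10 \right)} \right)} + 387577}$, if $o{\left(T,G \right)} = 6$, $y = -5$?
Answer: $\frac{1}{393877} \approx 2.5389 \cdot 10^{-6}$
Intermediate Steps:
$P{\left(g,a \right)} = 3 a$ ($P{\left(g,a \right)} = a + 2 a = 3 a$)
$l{\left(S,W \right)} = S + W$ ($l{\left(S,W \right)} = \frac{\left(\left(S + W\right) + S\right) + W}{2} = \frac{\left(W + 2 S\right) + W}{2} = \frac{2 S + 2 W}{2} = S + W$)
$E{\left(R \right)} = R \left(-30 + 6 R\right)$ ($E{\left(R \right)} = \left(R - 5\right) 6 R = \left(-5 + R\right) 6 R = \left(-30 + 6 R\right) R = R \left(-30 + 6 R\right)$)
$\frac{1}{E{\left(P{\left(0,-10 \right)} \right)} + 387577} = \frac{1}{6 \cdot 3 \left(-10\right) \left(-5 + 3 \left(-10\right)\right) + 387577} = \frac{1}{6 \left(-30\right) \left(-5 - 30\right) + 387577} = \frac{1}{6 \left(-30\right) \left(-35\right) + 387577} = \frac{1}{6300 + 387577} = \frac{1}{393877}$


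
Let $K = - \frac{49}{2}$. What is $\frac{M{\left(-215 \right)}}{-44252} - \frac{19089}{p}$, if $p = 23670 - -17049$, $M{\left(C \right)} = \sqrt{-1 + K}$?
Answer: $- \frac{909}{1939} - \frac{i \sqrt{102}}{88504} \approx -0.4688 - 0.00011411 i$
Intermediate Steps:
$K = - \frac{49}{2}$ ($K = \left(-49\right) \frac{1}{2} = - \frac{49}{2} \approx -24.5$)
$M{\left(C \right)} = \frac{i \sqrt{102}}{2}$ ($M{\left(C \right)} = \sqrt{-1 - \frac{49}{2}} = \sqrt{- \frac{51}{2}} = \frac{i \sqrt{102}}{2}$)
$p = 40719$ ($p = 23670 + 17049 = 40719$)
$\frac{M{\left(-215 \right)}}{-44252} - \frac{19089}{p} = \frac{\frac{1}{2} i \sqrt{102}}{-44252} - \frac{19089}{40719} = \frac{i \sqrt{102}}{2} \left(- \frac{1}{44252}\right) - \frac{909}{1939} = - \frac{i \sqrt{102}}{88504} - \frac{909}{1939} = - \frac{909}{1939} - \frac{i \sqrt{102}}{88504}$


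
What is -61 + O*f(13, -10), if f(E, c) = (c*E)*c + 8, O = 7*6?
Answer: 54875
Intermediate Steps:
O = 42
f(E, c) = 8 + E*c² (f(E, c) = (E*c)*c + 8 = E*c² + 8 = 8 + E*c²)
-61 + O*f(13, -10) = -61 + 42*(8 + 13*(-10)²) = -61 + 42*(8 + 13*100) = -61 + 42*(8 + 1300) = -61 + 42*1308 = -61 + 54936 = 54875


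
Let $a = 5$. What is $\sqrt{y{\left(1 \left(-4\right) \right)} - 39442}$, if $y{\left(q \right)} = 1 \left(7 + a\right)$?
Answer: $i \sqrt{39430} \approx 198.57 i$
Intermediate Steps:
$y{\left(q \right)} = 12$ ($y{\left(q \right)} = 1 \left(7 + 5\right) = 1 \cdot 12 = 12$)
$\sqrt{y{\left(1 \left(-4\right) \right)} - 39442} = \sqrt{12 - 39442} = \sqrt{-39430} = i \sqrt{39430}$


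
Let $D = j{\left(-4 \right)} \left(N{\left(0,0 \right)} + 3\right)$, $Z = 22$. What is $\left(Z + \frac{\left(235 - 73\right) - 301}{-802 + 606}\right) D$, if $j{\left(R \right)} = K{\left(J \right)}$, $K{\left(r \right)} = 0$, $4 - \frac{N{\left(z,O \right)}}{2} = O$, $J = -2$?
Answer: $0$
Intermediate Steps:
$N{\left(z,O \right)} = 8 - 2 O$
$j{\left(R \right)} = 0$
$D = 0$ ($D = 0 \left(\left(8 - 0\right) + 3\right) = 0 \left(\left(8 + 0\right) + 3\right) = 0 \left(8 + 3\right) = 0 \cdot 11 = 0$)
$\left(Z + \frac{\left(235 - 73\right) - 301}{-802 + 606}\right) D = \left(22 + \frac{\left(235 - 73\right) - 301}{-802 + 606}\right) 0 = \left(22 + \frac{\left(235 - 73\right) - 301}{-196}\right) 0 = \left(22 + \left(162 - 301\right) \left(- \frac{1}{196}\right)\right) 0 = \left(22 - - \frac{139}{196}\right) 0 = \left(22 + \frac{139}{196}\right) 0 = \frac{4451}{196} \cdot 0 = 0$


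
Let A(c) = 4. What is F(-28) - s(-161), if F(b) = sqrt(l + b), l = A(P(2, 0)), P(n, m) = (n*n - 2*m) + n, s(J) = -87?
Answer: 87 + 2*I*sqrt(6) ≈ 87.0 + 4.899*I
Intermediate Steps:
P(n, m) = n + n**2 - 2*m (P(n, m) = (n**2 - 2*m) + n = n + n**2 - 2*m)
l = 4
F(b) = sqrt(4 + b)
F(-28) - s(-161) = sqrt(4 - 28) - 1*(-87) = sqrt(-24) + 87 = 2*I*sqrt(6) + 87 = 87 + 2*I*sqrt(6)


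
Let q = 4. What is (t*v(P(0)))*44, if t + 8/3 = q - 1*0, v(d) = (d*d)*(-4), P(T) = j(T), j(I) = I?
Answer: 0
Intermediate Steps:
P(T) = T
v(d) = -4*d² (v(d) = d²*(-4) = -4*d²)
t = 4/3 (t = -8/3 + (4 - 1*0) = -8/3 + (4 + 0) = -8/3 + 4 = 4/3 ≈ 1.3333)
(t*v(P(0)))*44 = (4*(-4*0²)/3)*44 = (4*(-4*0)/3)*44 = ((4/3)*0)*44 = 0*44 = 0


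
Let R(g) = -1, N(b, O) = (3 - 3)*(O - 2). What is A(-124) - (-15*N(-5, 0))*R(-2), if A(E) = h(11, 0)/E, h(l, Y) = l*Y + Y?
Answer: 0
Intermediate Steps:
N(b, O) = 0 (N(b, O) = 0*(-2 + O) = 0)
h(l, Y) = Y + Y*l (h(l, Y) = Y*l + Y = Y + Y*l)
A(E) = 0 (A(E) = (0*(1 + 11))/E = (0*12)/E = 0/E = 0)
A(-124) - (-15*N(-5, 0))*R(-2) = 0 - (-15*0)*(-1) = 0 - 0*(-1) = 0 - 1*0 = 0 + 0 = 0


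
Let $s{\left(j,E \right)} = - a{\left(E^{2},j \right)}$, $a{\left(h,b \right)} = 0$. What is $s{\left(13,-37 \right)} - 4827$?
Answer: $-4827$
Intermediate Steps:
$s{\left(j,E \right)} = 0$ ($s{\left(j,E \right)} = \left(-1\right) 0 = 0$)
$s{\left(13,-37 \right)} - 4827 = 0 - 4827 = -4827$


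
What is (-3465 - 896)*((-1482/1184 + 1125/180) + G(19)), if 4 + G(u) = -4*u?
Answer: 193632761/592 ≈ 3.2708e+5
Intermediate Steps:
G(u) = -4 - 4*u
(-3465 - 896)*((-1482/1184 + 1125/180) + G(19)) = (-3465 - 896)*((-1482/1184 + 1125/180) + (-4 - 4*19)) = -4361*((-1482*1/1184 + 1125*(1/180)) + (-4 - 76)) = -4361*((-741/592 + 25/4) - 80) = -4361*(2959/592 - 80) = -4361*(-44401/592) = 193632761/592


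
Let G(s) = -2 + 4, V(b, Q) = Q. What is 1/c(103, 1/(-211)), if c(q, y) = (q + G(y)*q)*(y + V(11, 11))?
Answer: 211/716880 ≈ 0.00029433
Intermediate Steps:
G(s) = 2
c(q, y) = 3*q*(11 + y) (c(q, y) = (q + 2*q)*(y + 11) = (3*q)*(11 + y) = 3*q*(11 + y))
1/c(103, 1/(-211)) = 1/(3*103*(11 + 1/(-211))) = 1/(3*103*(11 - 1/211)) = 1/(3*103*(2320/211)) = 1/(716880/211) = 211/716880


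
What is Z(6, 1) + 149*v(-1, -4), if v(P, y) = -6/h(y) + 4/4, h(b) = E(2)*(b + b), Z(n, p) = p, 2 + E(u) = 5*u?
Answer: 5247/32 ≈ 163.97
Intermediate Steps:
E(u) = -2 + 5*u
h(b) = 16*b (h(b) = (-2 + 5*2)*(b + b) = (-2 + 10)*(2*b) = 8*(2*b) = 16*b)
v(P, y) = 1 - 3/(8*y) (v(P, y) = -6*1/(16*y) + 4/4 = -3/(8*y) + 4*(1/4) = -3/(8*y) + 1 = 1 - 3/(8*y))
Z(6, 1) + 149*v(-1, -4) = 1 + 149*((-3/8 - 4)/(-4)) = 1 + 149*(-1/4*(-35/8)) = 1 + 149*(35/32) = 1 + 5215/32 = 5247/32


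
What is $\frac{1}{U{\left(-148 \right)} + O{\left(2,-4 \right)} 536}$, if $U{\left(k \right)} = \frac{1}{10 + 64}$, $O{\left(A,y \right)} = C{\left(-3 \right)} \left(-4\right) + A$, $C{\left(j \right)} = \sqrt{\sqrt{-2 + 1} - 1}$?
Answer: $\frac{1}{\frac{79329}{74} - 2144 \sqrt{-1 + i}} \approx 1.7326 \cdot 10^{-5} + 0.00042382 i$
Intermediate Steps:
$C{\left(j \right)} = \sqrt{-1 + i}$ ($C{\left(j \right)} = \sqrt{\sqrt{-1} - 1} = \sqrt{i - 1} = \sqrt{-1 + i}$)
$O{\left(A,y \right)} = A - 4 \sqrt{-1 + i}$ ($O{\left(A,y \right)} = \sqrt{-1 + i} \left(-4\right) + A = - 4 \sqrt{-1 + i} + A = A - 4 \sqrt{-1 + i}$)
$U{\left(k \right)} = \frac{1}{74}$
$\frac{1}{U{\left(-148 \right)} + O{\left(2,-4 \right)} 536} = \frac{1}{\frac{1}{74} + \left(2 - 4 \sqrt{-1 + i}\right) 536} = \frac{1}{\frac{1}{74} + \left(1072 - 2144 \sqrt{-1 + i}\right)} = \frac{1}{\frac{79329}{74} - 2144 \sqrt{-1 + i}}$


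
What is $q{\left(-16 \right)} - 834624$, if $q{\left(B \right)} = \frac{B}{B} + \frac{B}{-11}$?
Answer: $- \frac{9180837}{11} \approx -8.3462 \cdot 10^{5}$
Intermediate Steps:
$q{\left(B \right)} = 1 - \frac{B}{11}$ ($q{\left(B \right)} = 1 + B \left(- \frac{1}{11}\right) = 1 - \frac{B}{11}$)
$q{\left(-16 \right)} - 834624 = \left(1 - - \frac{16}{11}\right) - 834624 = \left(1 + \frac{16}{11}\right) - 834624 = \frac{27}{11} - 834624 = - \frac{9180837}{11}$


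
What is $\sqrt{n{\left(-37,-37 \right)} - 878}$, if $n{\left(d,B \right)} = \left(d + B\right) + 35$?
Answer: $i \sqrt{917} \approx 30.282 i$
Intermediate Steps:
$n{\left(d,B \right)} = 35 + B + d$ ($n{\left(d,B \right)} = \left(B + d\right) + 35 = 35 + B + d$)
$\sqrt{n{\left(-37,-37 \right)} - 878} = \sqrt{\left(35 - 37 - 37\right) - 878} = \sqrt{-39 - 878} = \sqrt{-917} = i \sqrt{917}$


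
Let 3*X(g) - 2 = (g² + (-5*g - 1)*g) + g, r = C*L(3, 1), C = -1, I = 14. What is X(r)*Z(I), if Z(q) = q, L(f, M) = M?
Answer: -28/3 ≈ -9.3333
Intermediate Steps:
r = -1 (r = -1*1 = -1)
X(g) = ⅔ + g/3 + g²/3 + g*(-1 - 5*g)/3 (X(g) = ⅔ + ((g² + (-5*g - 1)*g) + g)/3 = ⅔ + ((g² + (-1 - 5*g)*g) + g)/3 = ⅔ + ((g² + g*(-1 - 5*g)) + g)/3 = ⅔ + (g + g² + g*(-1 - 5*g))/3 = ⅔ + (g/3 + g²/3 + g*(-1 - 5*g)/3) = ⅔ + g/3 + g²/3 + g*(-1 - 5*g)/3)
X(r)*Z(I) = (⅔ - 4/3*(-1)²)*14 = (⅔ - 4/3*1)*14 = (⅔ - 4/3)*14 = -⅔*14 = -28/3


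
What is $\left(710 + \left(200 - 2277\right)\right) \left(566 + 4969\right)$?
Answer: $-7566345$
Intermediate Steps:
$\left(710 + \left(200 - 2277\right)\right) \left(566 + 4969\right) = \left(710 - 2077\right) 5535 = \left(-1367\right) 5535 = -7566345$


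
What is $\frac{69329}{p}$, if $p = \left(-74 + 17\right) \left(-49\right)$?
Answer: $\frac{69329}{2793} \approx 24.822$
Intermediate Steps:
$p = 2793$ ($p = \left(-57\right) \left(-49\right) = 2793$)
$\frac{69329}{p} = \frac{69329}{2793}$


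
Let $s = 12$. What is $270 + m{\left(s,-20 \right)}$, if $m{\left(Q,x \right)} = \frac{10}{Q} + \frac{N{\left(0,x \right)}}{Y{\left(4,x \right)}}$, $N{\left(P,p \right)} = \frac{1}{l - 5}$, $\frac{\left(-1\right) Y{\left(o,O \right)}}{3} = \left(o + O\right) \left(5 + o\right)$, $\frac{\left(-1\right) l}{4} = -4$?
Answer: $\frac{1287001}{4752} \approx 270.83$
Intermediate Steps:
$l = 16$ ($l = \left(-4\right) \left(-4\right) = 16$)
$Y{\left(o,O \right)} = - 3 \left(5 + o\right) \left(O + o\right)$ ($Y{\left(o,O \right)} = - 3 \left(o + O\right) \left(5 + o\right) = - 3 \left(O + o\right) \left(5 + o\right) = - 3 \left(5 + o\right) \left(O + o\right)$)
$N{\left(P,p \right)} = \frac{1}{11}$ ($N{\left(P,p \right)} = \frac{1}{16 - 5} = \frac{1}{11}$)
$m{\left(Q,x \right)} = \frac{10}{Q} + \frac{1}{11 \left(-108 - 27 x\right)}$ ($m{\left(Q,x \right)} = \frac{10}{Q} + \frac{1}{11 \left(- 15 x - 60 - 3 \cdot 4^{2} - 3 x 4\right)} = \frac{10}{Q} + \frac{1}{11 \left(- 15 x - 60 - 48 - 12 x\right)} = \frac{10}{Q} + \frac{1}{11 \left(-108 - 27 x\right)}$)
$270 + m{\left(s,-20 \right)} = 270 + \frac{11880 - 12 + 2970 \left(-20\right)}{297 \cdot 12 \left(4 - 20\right)} = 270 + \frac{1}{297} \cdot \frac{1}{12} \frac{1}{-16} \left(11880 - 12 - 59400\right) = 270 + \frac{1}{297} \cdot \frac{1}{12} \left(- \frac{1}{16}\right) \left(-47532\right) = 270 + \frac{3961}{4752} = \frac{1287001}{4752}$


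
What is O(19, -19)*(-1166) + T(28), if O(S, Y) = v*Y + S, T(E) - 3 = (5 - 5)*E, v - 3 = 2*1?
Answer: 88619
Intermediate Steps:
v = 5 (v = 3 + 2*1 = 3 + 2 = 5)
T(E) = 3 (T(E) = 3 + (5 - 5)*E = 3 + 0*E = 3 + 0 = 3)
O(S, Y) = S + 5*Y (O(S, Y) = 5*Y + S = S + 5*Y)
O(19, -19)*(-1166) + T(28) = (19 + 5*(-19))*(-1166) + 3 = (19 - 95)*(-1166) + 3 = -76*(-1166) + 3 = 88616 + 3 = 88619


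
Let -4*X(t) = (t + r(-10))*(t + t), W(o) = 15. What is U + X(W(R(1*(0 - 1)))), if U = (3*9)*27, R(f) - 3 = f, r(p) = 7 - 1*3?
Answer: 1173/2 ≈ 586.50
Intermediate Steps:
r(p) = 4 (r(p) = 7 - 3 = 4)
R(f) = 3 + f
X(t) = -t*(4 + t)/2 (X(t) = -(t + 4)*(t + t)/4 = -(4 + t)*2*t/4 = -t*(4 + t)/2)
U = 729 (U = 27*27 = 729)
U + X(W(R(1*(0 - 1)))) = 729 - ½*15*(4 + 15) = 729 - ½*15*19 = 729 - 285/2 = 1173/2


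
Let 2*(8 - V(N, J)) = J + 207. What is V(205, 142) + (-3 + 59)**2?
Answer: 5939/2 ≈ 2969.5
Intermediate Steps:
V(N, J) = -191/2 - J/2 (V(N, J) = 8 - (J + 207)/2 = 8 - (207 + J)/2 = 8 + (-207/2 - J/2) = -191/2 - J/2)
V(205, 142) + (-3 + 59)**2 = (-191/2 - 1/2*142) + (-3 + 59)**2 = (-191/2 - 71) + 56**2 = -333/2 + 3136 = 5939/2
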